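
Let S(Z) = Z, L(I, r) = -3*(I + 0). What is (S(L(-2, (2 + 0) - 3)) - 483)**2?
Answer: 227529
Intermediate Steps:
L(I, r) = -3*I
(S(L(-2, (2 + 0) - 3)) - 483)**2 = (-3*(-2) - 483)**2 = (6 - 483)**2 = (-477)**2 = 227529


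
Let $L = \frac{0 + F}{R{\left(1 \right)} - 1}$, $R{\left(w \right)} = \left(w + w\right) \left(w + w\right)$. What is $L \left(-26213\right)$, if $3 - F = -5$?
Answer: $- \frac{209704}{3} \approx -69901.0$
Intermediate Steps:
$R{\left(w \right)} = 4 w^{2}$ ($R{\left(w \right)} = 2 w 2 w = 4 w^{2}$)
$F = 8$ ($F = 3 - -5 = 3 + 5 = 8$)
$L = \frac{8}{3}$ ($L = \frac{0 + 8}{4 \cdot 1^{2} - 1} = \frac{8}{4 \cdot 1 - 1} = \frac{8}{4 - 1} = \frac{8}{3} \approx 2.6667$)
$L \left(-26213\right) = \frac{8}{3} \left(-26213\right) = - \frac{209704}{3}$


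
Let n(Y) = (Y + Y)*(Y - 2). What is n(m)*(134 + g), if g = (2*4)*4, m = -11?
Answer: 47476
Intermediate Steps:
n(Y) = 2*Y*(-2 + Y) (n(Y) = (2*Y)*(-2 + Y) = 2*Y*(-2 + Y))
g = 32 (g = 8*4 = 32)
n(m)*(134 + g) = (2*(-11)*(-2 - 11))*(134 + 32) = (2*(-11)*(-13))*166 = 286*166 = 47476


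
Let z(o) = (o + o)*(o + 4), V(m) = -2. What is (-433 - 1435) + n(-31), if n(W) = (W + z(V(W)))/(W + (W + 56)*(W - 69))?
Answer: -4727869/2531 ≈ -1868.0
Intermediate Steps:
z(o) = 2*o*(4 + o) (z(o) = (2*o)*(4 + o) = 2*o*(4 + o))
n(W) = (-8 + W)/(W + (-69 + W)*(56 + W)) (n(W) = (W + 2*(-2)*(4 - 2))/(W + (W + 56)*(W - 69)) = (W + 2*(-2)*2)/(W + (56 + W)*(-69 + W)) = (W - 8)/(W + (-69 + W)*(56 + W)) = (-8 + W)/(W + (-69 + W)*(56 + W)))
(-433 - 1435) + n(-31) = (-433 - 1435) + (8 - 1*(-31))/(3864 - 1*(-31)² + 12*(-31)) = -1868 + (8 + 31)/(3864 - 1*961 - 372) = -1868 + 39/(3864 - 961 - 372) = -1868 + 39/2531 = -4727869/2531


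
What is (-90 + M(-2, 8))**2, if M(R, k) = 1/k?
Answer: 516961/64 ≈ 8077.5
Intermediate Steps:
(-90 + M(-2, 8))**2 = (-90 + 1/8)**2 = (-719/8)**2 = 516961/64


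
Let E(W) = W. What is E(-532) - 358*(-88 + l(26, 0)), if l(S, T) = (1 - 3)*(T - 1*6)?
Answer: 26676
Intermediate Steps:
l(S, T) = 12 - 2*T (l(S, T) = -2*(T - 6) = -2*(-6 + T) = 12 - 2*T)
E(-532) - 358*(-88 + l(26, 0)) = -532 - 358*(-88 + (12 - 2*0)) = -532 - 358*(-88 + (12 + 0)) = -532 - 358*(-88 + 12) = -532 - 358*(-76) = -532 - 1*(-27208) = -532 + 27208 = 26676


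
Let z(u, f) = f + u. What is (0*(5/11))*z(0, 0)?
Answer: 0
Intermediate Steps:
(0*(5/11))*z(0, 0) = (0*(5/11))*(0 + 0) = (0*(5*(1/11)))*0 = (0*(5/11))*0 = 0*0 = 0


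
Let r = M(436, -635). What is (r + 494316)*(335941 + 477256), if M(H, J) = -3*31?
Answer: 401900660931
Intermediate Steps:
M(H, J) = -93
r = -93
(r + 494316)*(335941 + 477256) = (-93 + 494316)*(335941 + 477256) = 494223*813197 = 401900660931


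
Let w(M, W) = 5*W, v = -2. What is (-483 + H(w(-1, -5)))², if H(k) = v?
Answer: 235225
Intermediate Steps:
H(k) = -2
(-483 + H(w(-1, -5)))² = (-483 - 2)² = (-485)² = 235225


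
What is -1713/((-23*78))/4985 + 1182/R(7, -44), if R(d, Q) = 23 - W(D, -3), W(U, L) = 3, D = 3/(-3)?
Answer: 88089722/1490515 ≈ 59.100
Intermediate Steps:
D = -1 (D = 3*(-⅓) = -1)
R(d, Q) = 20 (R(d, Q) = 23 - 1*3 = 23 - 3 = 20)
-1713/((-23*78))/4985 + 1182/R(7, -44) = -1713/((-23*78))/4985 + 1182/20 = -1713/(-1794)*(1/4985) + 1182*(1/20) = -1713*(-1/1794)*(1/4985) + 591/10 = (571/598)*(1/4985) + 591/10 = 571/2981030 + 591/10 = 88089722/1490515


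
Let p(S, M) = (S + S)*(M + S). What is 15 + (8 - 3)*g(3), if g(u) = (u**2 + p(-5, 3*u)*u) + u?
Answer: -525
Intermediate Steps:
p(S, M) = 2*S*(M + S) (p(S, M) = (2*S)*(M + S) = 2*S*(M + S))
g(u) = u + u**2 + u*(50 - 30*u) (g(u) = (u**2 + (2*(-5)*(3*u - 5))*u) + u = (u**2 + (2*(-5)*(-5 + 3*u))*u) + u = (u**2 + (50 - 30*u)*u) + u = (u**2 + u*(50 - 30*u)) + u = u + u**2 + u*(50 - 30*u))
15 + (8 - 3)*g(3) = 15 + (8 - 3)*(3*(51 - 29*3)) = 15 + 5*(3*(51 - 87)) = 15 + 5*(3*(-36)) = 15 + 5*(-108) = 15 - 540 = -525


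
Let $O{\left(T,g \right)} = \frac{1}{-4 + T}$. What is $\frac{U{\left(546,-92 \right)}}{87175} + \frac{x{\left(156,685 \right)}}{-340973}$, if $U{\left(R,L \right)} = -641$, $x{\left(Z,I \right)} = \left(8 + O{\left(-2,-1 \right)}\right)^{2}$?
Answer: $- \frac{8060862523}{1070075565900} \approx -0.007533$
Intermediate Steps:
$x{\left(Z,I \right)} = \frac{2209}{36}$ ($x{\left(Z,I \right)} = \left(8 + \frac{1}{-4 - 2}\right)^{2} = \left(8 + \frac{1}{-6}\right)^{2} = \left(8 - \frac{1}{6}\right)^{2} = \left(\frac{47}{6}\right)^{2} = \frac{2209}{36}$)
$\frac{U{\left(546,-92 \right)}}{87175} + \frac{x{\left(156,685 \right)}}{-340973} = - \frac{641}{87175} + \frac{2209}{36 \left(-340973\right)} = \left(-641\right) \frac{1}{87175} + \frac{2209}{36} \left(- \frac{1}{340973}\right) = - \frac{641}{87175} - \frac{2209}{12275028} = - \frac{8060862523}{1070075565900}$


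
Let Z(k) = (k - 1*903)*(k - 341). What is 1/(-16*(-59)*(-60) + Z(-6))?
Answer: 1/258783 ≈ 3.8642e-6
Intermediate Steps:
Z(k) = (-903 + k)*(-341 + k) (Z(k) = (k - 903)*(-341 + k) = (-903 + k)*(-341 + k))
1/(-16*(-59)*(-60) + Z(-6)) = 1/(-16*(-59)*(-60) + (307923 + (-6)² - 1244*(-6))) = 1/(944*(-60) + (307923 + 36 + 7464)) = 1/(-56640 + 315423) = 1/258783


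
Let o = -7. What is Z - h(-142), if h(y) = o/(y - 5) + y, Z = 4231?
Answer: 91832/21 ≈ 4373.0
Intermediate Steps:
h(y) = y - 7/(-5 + y) (h(y) = -7/(y - 5) + y = -7/(-5 + y) + y = y - 7/(-5 + y))
Z - h(-142) = 4231 - (-7 + (-142)² - 5*(-142))/(-5 - 142) = 4231 - (-7 + 20164 + 710)/(-147) = 4231 - (-1)*20867/147 = 4231 - 1*(-2981/21) = 4231 + 2981/21 = 91832/21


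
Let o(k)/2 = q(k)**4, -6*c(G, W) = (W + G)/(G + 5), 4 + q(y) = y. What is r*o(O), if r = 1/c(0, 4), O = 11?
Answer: -36015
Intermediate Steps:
q(y) = -4 + y
c(G, W) = -(G + W)/(6*(5 + G)) (c(G, W) = -(W + G)/(6*(G + 5)) = -(G + W)/(6*(5 + G)))
o(k) = 2*(-4 + k)**4
r = -15/2 (r = 1/((-1*0 - 1*4)/(6*(5 + 0))) = 1/((1/6)*(0 - 4)/5) = 1/((1/6)*(1/5)*(-4)) = 1/(-2/15) = -15/2 ≈ -7.5000)
r*o(O) = -15*(-4 + 11)**4 = -15*7**4 = -15*2401 = -15/2*4802 = -36015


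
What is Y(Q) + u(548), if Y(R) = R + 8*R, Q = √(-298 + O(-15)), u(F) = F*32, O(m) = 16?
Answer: 17536 + 9*I*√282 ≈ 17536.0 + 151.14*I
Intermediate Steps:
u(F) = 32*F
Q = I*√282 (Q = √(-298 + 16) = √(-282) = I*√282 ≈ 16.793*I)
Y(R) = 9*R
Y(Q) + u(548) = 9*(I*√282) + 32*548 = 9*I*√282 + 17536 = 17536 + 9*I*√282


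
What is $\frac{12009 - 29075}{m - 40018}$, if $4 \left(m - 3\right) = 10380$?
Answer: $\frac{8533}{18710} \approx 0.45607$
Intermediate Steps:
$m = 2598$ ($m = 3 + \frac{1}{4} \cdot 10380 = 3 + 2595 = 2598$)
$\frac{12009 - 29075}{m - 40018} = \frac{12009 - 29075}{2598 - 40018} = - \frac{17066}{-37420} = \left(-17066\right) \left(- \frac{1}{37420}\right) = \frac{8533}{18710}$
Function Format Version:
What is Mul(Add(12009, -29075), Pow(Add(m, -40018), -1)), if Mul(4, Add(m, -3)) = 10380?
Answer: Rational(8533, 18710) ≈ 0.45607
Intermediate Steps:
m = 2598 (m = Add(3, Mul(Rational(1, 4), 10380)) = Add(3, 2595) = 2598)
Mul(Add(12009, -29075), Pow(Add(m, -40018), -1)) = Mul(Add(12009, -29075), Pow(Add(2598, -40018), -1)) = Mul(-17066, Pow(-37420, -1)) = Mul(-17066, Rational(-1, 37420)) = Rational(8533, 18710)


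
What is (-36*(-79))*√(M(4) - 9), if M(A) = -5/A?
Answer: 1422*I*√41 ≈ 9105.3*I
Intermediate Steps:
(-36*(-79))*√(M(4) - 9) = (-36*(-79))*√(-5/4 - 9) = 2844*√(-5*¼ - 9) = 2844*√(-5/4 - 9) = 2844*√(-41/4) = 2844*(I*√41/2) = 1422*I*√41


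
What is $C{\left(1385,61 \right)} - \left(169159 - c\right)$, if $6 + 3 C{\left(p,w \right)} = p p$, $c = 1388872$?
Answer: $\frac{5577358}{3} \approx 1.8591 \cdot 10^{6}$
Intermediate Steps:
$C{\left(p,w \right)} = -2 + \frac{p^{2}}{3}$ ($C{\left(p,w \right)} = -2 + \frac{p p}{3} = -2 + \frac{p^{2}}{3}$)
$C{\left(1385,61 \right)} - \left(169159 - c\right) = \left(-2 + \frac{1385^{2}}{3}\right) - \left(169159 - 1388872\right) = \left(-2 + \frac{1}{3} \cdot 1918225\right) - \left(169159 - 1388872\right) = \left(-2 + \frac{1918225}{3}\right) - -1219713 = \frac{1918219}{3} + 1219713 = \frac{5577358}{3}$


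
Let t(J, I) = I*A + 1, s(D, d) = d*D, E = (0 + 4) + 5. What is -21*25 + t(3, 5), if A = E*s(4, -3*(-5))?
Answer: 2176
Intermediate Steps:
E = 9 (E = 4 + 5 = 9)
s(D, d) = D*d
A = 540 (A = 9*(4*(-3*(-5))) = 9*(4*15) = 9*60 = 540)
t(J, I) = 1 + 540*I (t(J, I) = I*540 + 1 = 540*I + 1 = 1 + 540*I)
-21*25 + t(3, 5) = -21*25 + (1 + 540*5) = -525 + (1 + 2700) = -525 + 2701 = 2176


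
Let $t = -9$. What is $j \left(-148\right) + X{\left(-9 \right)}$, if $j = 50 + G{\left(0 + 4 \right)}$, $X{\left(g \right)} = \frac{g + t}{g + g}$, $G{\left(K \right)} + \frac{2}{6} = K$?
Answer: $- \frac{23825}{3} \approx -7941.7$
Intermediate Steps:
$G{\left(K \right)} = - \frac{1}{3} + K$
$X{\left(g \right)} = \frac{-9 + g}{2 g}$ ($X{\left(g \right)} = \frac{g - 9}{g + g} = \frac{-9 + g}{2 g}$)
$j = \frac{161}{3}$ ($j = 50 + \left(- \frac{1}{3} + \left(0 + 4\right)\right) = 50 + \left(- \frac{1}{3} + 4\right) = 50 + \frac{11}{3} = \frac{161}{3} \approx 53.667$)
$j \left(-148\right) + X{\left(-9 \right)} = \frac{161}{3} \left(-148\right) + \frac{-9 - 9}{2 \left(-9\right)} = - \frac{23828}{3} + \frac{1}{2} \left(- \frac{1}{9}\right) \left(-18\right) = - \frac{23828}{3} + 1 = - \frac{23825}{3}$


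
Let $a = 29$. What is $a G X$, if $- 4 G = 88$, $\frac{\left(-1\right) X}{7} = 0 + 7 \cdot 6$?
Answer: $187572$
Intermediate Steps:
$X = -294$ ($X = - 7 \left(0 + 7 \cdot 6\right) = - 7 \left(0 + 42\right) = \left(-7\right) 42 = -294$)
$G = -22$ ($G = \left(- \frac{1}{4}\right) 88 = -22$)
$a G X = 29 \left(-22\right) \left(-294\right) = \left(-638\right) \left(-294\right) = 187572$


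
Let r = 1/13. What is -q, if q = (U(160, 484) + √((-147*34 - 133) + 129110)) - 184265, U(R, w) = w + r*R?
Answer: 2388993/13 - √123979 ≈ 1.8342e+5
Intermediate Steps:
r = 1/13 ≈ 0.076923
U(R, w) = w + R/13
q = -2388993/13 + √123979 (q = ((484 + (1/13)*160) + √((-147*34 - 133) + 129110)) - 184265 = ((484 + 160/13) + √((-4998 - 133) + 129110)) - 184265 = (6452/13 + √(-5131 + 129110)) - 184265 = (6452/13 + √123979) - 184265 = -2388993/13 + √123979 ≈ -1.8342e+5)
-q = -(-2388993/13 + √123979) = 2388993/13 - √123979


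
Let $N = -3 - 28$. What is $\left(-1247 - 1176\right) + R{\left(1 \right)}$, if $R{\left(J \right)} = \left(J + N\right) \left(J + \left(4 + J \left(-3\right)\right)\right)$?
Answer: $-2483$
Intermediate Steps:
$N = -31$ ($N = -3 - 28 = -31$)
$R{\left(J \right)} = \left(-31 + J\right) \left(4 - 2 J\right)$ ($R{\left(J \right)} = \left(J - 31\right) \left(J + \left(4 + J \left(-3\right)\right)\right) = \left(-31 + J\right) \left(J - \left(-4 + 3 J\right)\right) = \left(-31 + J\right) \left(4 - 2 J\right)$)
$\left(-1247 - 1176\right) + R{\left(1 \right)} = \left(-1247 - 1176\right) - \left(58 + 2\right) = -2423 - 60 = -2483$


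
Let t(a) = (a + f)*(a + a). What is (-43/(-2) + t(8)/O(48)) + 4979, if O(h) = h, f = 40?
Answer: 10033/2 ≈ 5016.5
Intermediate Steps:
t(a) = 2*a*(40 + a) (t(a) = (a + 40)*(a + a) = (40 + a)*(2*a) = 2*a*(40 + a))
(-43/(-2) + t(8)/O(48)) + 4979 = (-43/(-2) + (2*8*(40 + 8))/48) + 4979 = (-43*(-1/2) + (2*8*48)*(1/48)) + 4979 = (43/2 + 768*(1/48)) + 4979 = (43/2 + 16) + 4979 = 75/2 + 4979 = 10033/2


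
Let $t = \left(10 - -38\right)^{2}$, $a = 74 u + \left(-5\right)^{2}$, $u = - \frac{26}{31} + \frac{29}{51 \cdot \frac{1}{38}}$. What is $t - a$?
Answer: $\frac{1173235}{1581} \approx 742.08$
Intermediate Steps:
$u = \frac{32836}{1581}$ ($u = \left(-26\right) \frac{1}{31} + \frac{29}{51 \cdot \frac{1}{38}} = - \frac{26}{31} + \frac{29}{\frac{51}{38}} = - \frac{26}{31} + 29 \cdot \frac{38}{51} = - \frac{26}{31} + \frac{1102}{51} = \frac{32836}{1581} \approx 20.769$)
$a = \frac{2469389}{1581}$ ($a = 74 \cdot \frac{32836}{1581} + \left(-5\right)^{2} = \frac{2429864}{1581} + 25 = \frac{2469389}{1581} \approx 1561.9$)
$t = 2304$ ($t = \left(10 + 38\right)^{2} = 48^{2} = 2304$)
$t - a = 2304 - \frac{2469389}{1581} = \frac{1173235}{1581}$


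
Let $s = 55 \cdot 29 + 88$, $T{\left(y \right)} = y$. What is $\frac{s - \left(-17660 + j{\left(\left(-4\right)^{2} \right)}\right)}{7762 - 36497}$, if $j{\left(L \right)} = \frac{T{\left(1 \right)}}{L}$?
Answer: $- \frac{309487}{459760} \approx -0.67315$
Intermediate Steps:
$j{\left(L \right)} = \frac{1}{L}$ ($j{\left(L \right)} = 1 \frac{1}{L} = \frac{1}{L}$)
$s = 1683$ ($s = 1595 + 88 = 1683$)
$\frac{s - \left(-17660 + j{\left(\left(-4\right)^{2} \right)}\right)}{7762 - 36497} = \frac{1683 + \left(17660 - \frac{1}{\left(-4\right)^{2}}\right)}{7762 - 36497} = \frac{1683 + \left(17660 - \frac{1}{16}\right)}{-28735} = \left(1683 + \left(17660 - \frac{1}{16}\right)\right) \left(- \frac{1}{28735}\right) = \left(1683 + \frac{282559}{16}\right) \left(- \frac{1}{28735}\right) = \frac{309487}{16} \left(- \frac{1}{28735}\right) = - \frac{309487}{459760}$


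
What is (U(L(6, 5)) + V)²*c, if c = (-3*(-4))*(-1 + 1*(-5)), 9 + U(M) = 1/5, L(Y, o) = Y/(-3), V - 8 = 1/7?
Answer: -38088/1225 ≈ -31.092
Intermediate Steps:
V = 57/7 (V = 8 + 1/7 = 8 + ⅐ = 57/7 ≈ 8.1429)
L(Y, o) = -Y/3 (L(Y, o) = Y*(-⅓) = -Y/3)
U(M) = -44/5 (U(M) = -9 + 1/5 = -9 + ⅕ = -44/5)
c = -72 (c = 12*(-1 - 5) = 12*(-6) = -72)
(U(L(6, 5)) + V)²*c = (-44/5 + 57/7)²*(-72) = (-23/35)²*(-72) = (529/1225)*(-72) = -38088/1225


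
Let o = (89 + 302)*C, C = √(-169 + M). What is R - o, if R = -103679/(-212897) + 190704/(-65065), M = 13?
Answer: -33854435353/13852143305 - 782*I*√39 ≈ -2.444 - 4883.6*I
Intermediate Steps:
C = 2*I*√39 (C = √(-169 + 13) = √(-156) = 2*I*√39 ≈ 12.49*I)
o = 782*I*√39 (o = (89 + 302)*(2*I*√39) = 391*(2*I*√39) = 782*I*√39 ≈ 4883.6*I)
R = -33854435353/13852143305 (R = -103679*(-1/212897) + 190704*(-1/65065) = 103679/212897 - 190704/65065 = -33854435353/13852143305 ≈ -2.4440)
R - o = -33854435353/13852143305 - 782*I*√39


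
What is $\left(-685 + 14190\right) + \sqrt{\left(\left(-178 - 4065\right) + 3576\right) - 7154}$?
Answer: $13505 + 3 i \sqrt{869} \approx 13505.0 + 88.436 i$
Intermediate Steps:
$\left(-685 + 14190\right) + \sqrt{\left(\left(-178 - 4065\right) + 3576\right) - 7154} = 13505 + \sqrt{\left(-4243 + 3576\right) - 7154} = 13505 + \sqrt{-667 - 7154} = 13505 + \sqrt{-7821} = 13505 + 3 i \sqrt{869}$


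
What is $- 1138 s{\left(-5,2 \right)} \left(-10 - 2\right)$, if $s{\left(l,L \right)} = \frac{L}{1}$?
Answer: $27312$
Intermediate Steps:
$s{\left(l,L \right)} = L$ ($s{\left(l,L \right)} = L 1 = L$)
$- 1138 s{\left(-5,2 \right)} \left(-10 - 2\right) = - 1138 \cdot 2 \left(-10 - 2\right) = - 1138 \cdot 2 \left(-12\right) = \left(-1138\right) \left(-24\right) = 27312$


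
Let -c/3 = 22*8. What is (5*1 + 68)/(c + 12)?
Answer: -73/516 ≈ -0.14147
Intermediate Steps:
c = -528 (c = -66*8 = -3*176 = -528)
(5*1 + 68)/(c + 12) = (5*1 + 68)/(-528 + 12) = (5 + 68)/(-516) = 73*(-1/516) = -73/516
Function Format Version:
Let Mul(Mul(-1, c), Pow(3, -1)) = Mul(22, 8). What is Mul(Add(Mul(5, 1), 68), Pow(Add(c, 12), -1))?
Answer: Rational(-73, 516) ≈ -0.14147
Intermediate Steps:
c = -528 (c = Mul(-3, Mul(22, 8)) = Mul(-3, 176) = -528)
Mul(Add(Mul(5, 1), 68), Pow(Add(c, 12), -1)) = Mul(Add(Mul(5, 1), 68), Pow(Add(-528, 12), -1)) = Mul(Add(5, 68), Pow(-516, -1)) = Mul(73, Rational(-1, 516)) = Rational(-73, 516)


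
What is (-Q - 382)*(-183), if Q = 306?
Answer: 125904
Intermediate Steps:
(-Q - 382)*(-183) = (-1*306 - 382)*(-183) = (-306 - 382)*(-183) = -688*(-183) = 125904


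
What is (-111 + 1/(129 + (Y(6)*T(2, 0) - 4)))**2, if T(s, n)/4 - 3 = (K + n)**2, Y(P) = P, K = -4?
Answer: 4158960100/337561 ≈ 12321.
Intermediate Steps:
T(s, n) = 12 + 4*(-4 + n)**2
(-111 + 1/(129 + (Y(6)*T(2, 0) - 4)))**2 = (-111 + 1/(129 + (6*(12 + 4*(-4 + 0)**2) - 4)))**2 = (-111 + 1/(129 + (6*(12 + 4*(-4)**2) - 4)))**2 = (-111 + 1/(129 + (6*(12 + 4*16) - 4)))**2 = (-111 + 1/(129 + (6*(12 + 64) - 4)))**2 = (-111 + 1/(129 + (6*76 - 4)))**2 = (-111 + 1/(129 + (456 - 4)))**2 = (-111 + 1/(129 + 452))**2 = (-111 + 1/581)**2 = (-64490/581)**2 = 4158960100/337561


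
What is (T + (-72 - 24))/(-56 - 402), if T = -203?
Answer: 299/458 ≈ 0.65284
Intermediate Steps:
(T + (-72 - 24))/(-56 - 402) = (-203 + (-72 - 24))/(-56 - 402) = (-203 - 96)/(-458) = -299*(-1/458) = 299/458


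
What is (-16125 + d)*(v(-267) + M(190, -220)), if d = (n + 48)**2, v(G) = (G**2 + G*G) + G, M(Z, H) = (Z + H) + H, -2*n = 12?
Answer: -2040138021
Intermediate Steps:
n = -6 (n = -1/2*12 = -6)
M(Z, H) = Z + 2*H (M(Z, H) = (H + Z) + H = Z + 2*H)
v(G) = G + 2*G**2 (v(G) = (G**2 + G**2) + G = 2*G**2 + G = G + 2*G**2)
d = 1764 (d = (-6 + 48)**2 = 42**2 = 1764)
(-16125 + d)*(v(-267) + M(190, -220)) = (-16125 + 1764)*(-267*(1 + 2*(-267)) + (190 + 2*(-220))) = -14361*(-267*(1 - 534) + (190 - 440)) = -14361*(-267*(-533) - 250) = -14361*(142311 - 250) = -14361*142061 = -2040138021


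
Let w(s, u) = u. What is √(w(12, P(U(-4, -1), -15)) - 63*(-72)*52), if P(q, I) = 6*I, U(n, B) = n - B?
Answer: 3*√26198 ≈ 485.57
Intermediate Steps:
√(w(12, P(U(-4, -1), -15)) - 63*(-72)*52) = √(6*(-15) - 63*(-72)*52) = √(-90 + 4536*52) = √(-90 + 235872) = √235782 = 3*√26198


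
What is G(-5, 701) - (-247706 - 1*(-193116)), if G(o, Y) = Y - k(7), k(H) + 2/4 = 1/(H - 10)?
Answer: 331751/6 ≈ 55292.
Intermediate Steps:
k(H) = -½ + 1/(-10 + H) (k(H) = -½ + 1/(H - 10) = -½ + 1/(-10 + H))
G(o, Y) = ⅚ + Y (G(o, Y) = Y - (12 - 1*7)/(2*(-10 + 7)) = Y - (12 - 7)/(2*(-3)) = Y - (-1)*5/(2*3) = Y - 1*(-⅚) = Y + ⅚ = ⅚ + Y)
G(-5, 701) - (-247706 - 1*(-193116)) = (⅚ + 701) - (-247706 - 1*(-193116)) = 4211/6 - (-247706 + 193116) = 4211/6 - 1*(-54590) = 4211/6 + 54590 = 331751/6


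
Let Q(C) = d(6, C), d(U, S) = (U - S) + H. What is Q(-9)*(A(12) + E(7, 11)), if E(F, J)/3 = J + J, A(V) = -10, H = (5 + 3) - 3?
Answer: 1120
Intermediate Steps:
H = 5 (H = 8 - 3 = 5)
E(F, J) = 6*J (E(F, J) = 3*(J + J) = 3*(2*J) = 6*J)
d(U, S) = 5 + U - S (d(U, S) = (U - S) + 5 = 5 + U - S)
Q(C) = 11 - C (Q(C) = 5 + 6 - C = 11 - C)
Q(-9)*(A(12) + E(7, 11)) = (11 - 1*(-9))*(-10 + 6*11) = (11 + 9)*(-10 + 66) = 20*56 = 1120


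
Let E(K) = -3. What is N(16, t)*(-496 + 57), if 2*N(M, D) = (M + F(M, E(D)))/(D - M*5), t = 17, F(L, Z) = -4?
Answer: 878/21 ≈ 41.810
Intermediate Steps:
N(M, D) = (-4 + M)/(2*(D - 5*M)) (N(M, D) = ((M - 4)/(D - M*5))/2 = ((-4 + M)/(D - 5*M))/2 = (-4 + M)/(2*(D - 5*M)))
N(16, t)*(-496 + 57) = ((-4 + 16)/(2*(17 - 5*16)))*(-496 + 57) = ((1/2)*12/(17 - 80))*(-439) = ((1/2)*12/(-63))*(-439) = ((1/2)*(-1/63)*12)*(-439) = -2/21*(-439) = 878/21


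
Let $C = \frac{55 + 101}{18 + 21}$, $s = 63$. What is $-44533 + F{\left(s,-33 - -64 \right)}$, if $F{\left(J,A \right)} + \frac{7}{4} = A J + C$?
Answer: $- \frac{170311}{4} \approx -42578.0$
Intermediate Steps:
$C = 4$ ($C = \frac{156}{39} = 156 \cdot \frac{1}{39} = 4$)
$F{\left(J,A \right)} = \frac{9}{4} + A J$ ($F{\left(J,A \right)} = - \frac{7}{4} + \left(A J + 4\right) = - \frac{7}{4} + \left(4 + A J\right) = \frac{9}{4} + A J$)
$-44533 + F{\left(s,-33 - -64 \right)} = -44533 + \left(\frac{9}{4} + \left(-33 - -64\right) 63\right) = -44533 + \left(\frac{9}{4} + \left(-33 + 64\right) 63\right) = -44533 + \left(\frac{9}{4} + 31 \cdot 63\right) = -44533 + \left(\frac{9}{4} + 1953\right) = -44533 + \frac{7821}{4} = - \frac{170311}{4}$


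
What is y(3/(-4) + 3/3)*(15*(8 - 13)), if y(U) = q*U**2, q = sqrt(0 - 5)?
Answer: -75*I*sqrt(5)/16 ≈ -10.482*I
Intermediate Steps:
q = I*sqrt(5) (q = sqrt(-5) = I*sqrt(5) ≈ 2.2361*I)
y(U) = I*sqrt(5)*U**2 (y(U) = (I*sqrt(5))*U**2 = I*sqrt(5)*U**2)
y(3/(-4) + 3/3)*(15*(8 - 13)) = (I*sqrt(5)*(3/(-4) + 3/3)**2)*(15*(8 - 13)) = (I*sqrt(5)*(3*(-1/4) + 3*(1/3))**2)*(15*(-5)) = (I*sqrt(5)*(-3/4 + 1)**2)*(-75) = (I*sqrt(5)*(1/4)**2)*(-75) = (I*sqrt(5)*(1/16))*(-75) = (I*sqrt(5)/16)*(-75) = -75*I*sqrt(5)/16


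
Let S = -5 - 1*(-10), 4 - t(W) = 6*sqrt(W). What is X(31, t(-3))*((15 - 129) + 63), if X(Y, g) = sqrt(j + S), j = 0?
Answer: -51*sqrt(5) ≈ -114.04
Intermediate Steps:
t(W) = 4 - 6*sqrt(W)
S = 5 (S = -5 + 10 = 5)
X(Y, g) = sqrt(5) (X(Y, g) = sqrt(0 + 5) = sqrt(5))
X(31, t(-3))*((15 - 129) + 63) = sqrt(5)*((15 - 129) + 63) = sqrt(5)*(-114 + 63) = sqrt(5)*(-51) = -51*sqrt(5)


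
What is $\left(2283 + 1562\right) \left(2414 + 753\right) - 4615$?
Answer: $12172500$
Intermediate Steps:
$\left(2283 + 1562\right) \left(2414 + 753\right) - 4615 = 3845 \cdot 3167 - 4615 = 12177115 - 4615 = 12172500$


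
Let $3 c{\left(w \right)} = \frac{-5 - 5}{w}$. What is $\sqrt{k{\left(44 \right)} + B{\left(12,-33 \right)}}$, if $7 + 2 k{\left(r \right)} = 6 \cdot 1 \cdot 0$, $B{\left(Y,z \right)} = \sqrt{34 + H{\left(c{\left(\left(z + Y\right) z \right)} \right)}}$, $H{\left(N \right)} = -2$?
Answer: $\frac{\sqrt{-14 + 16 \sqrt{2}}}{2} \approx 1.4686$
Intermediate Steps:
$c{\left(w \right)} = - \frac{10}{3 w}$ ($c{\left(w \right)} = \frac{\left(-5 - 5\right) \frac{1}{w}}{3} = \frac{\left(-10\right) \frac{1}{w}}{3} = - \frac{10}{3 w}$)
$B{\left(Y,z \right)} = 4 \sqrt{2}$ ($B{\left(Y,z \right)} = \sqrt{34 - 2} = \sqrt{32} = 4 \sqrt{2}$)
$k{\left(r \right)} = - \frac{7}{2}$ ($k{\left(r \right)} = - \frac{7}{2} + \frac{6 \cdot 1 \cdot 0}{2} = - \frac{7}{2} + \frac{6 \cdot 0}{2} = - \frac{7}{2} + \frac{1}{2} \cdot 0 = - \frac{7}{2} + 0 = - \frac{7}{2}$)
$\sqrt{k{\left(44 \right)} + B{\left(12,-33 \right)}} = \sqrt{- \frac{7}{2} + 4 \sqrt{2}}$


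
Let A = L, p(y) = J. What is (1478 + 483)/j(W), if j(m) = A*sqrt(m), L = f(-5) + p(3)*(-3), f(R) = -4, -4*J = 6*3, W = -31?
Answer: -3922*I*sqrt(31)/589 ≈ -37.074*I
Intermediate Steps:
J = -9/2 (J = -3*3/2 = -1/4*18 = -9/2 ≈ -4.5000)
p(y) = -9/2
L = 19/2 (L = -4 - 9/2*(-3) = -4 + 27/2 = 19/2 ≈ 9.5000)
A = 19/2 ≈ 9.5000
j(m) = 19*sqrt(m)/2
(1478 + 483)/j(W) = (1478 + 483)/((19*sqrt(-31)/2)) = 1961/((19*(I*sqrt(31))/2)) = 1961/((19*I*sqrt(31)/2)) = 1961*(-2*I*sqrt(31)/589) = -3922*I*sqrt(31)/589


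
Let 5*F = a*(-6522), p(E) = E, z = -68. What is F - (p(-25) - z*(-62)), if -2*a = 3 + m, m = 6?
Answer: 50554/5 ≈ 10111.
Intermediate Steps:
a = -9/2 (a = -(3 + 6)/2 = -½*9 = -9/2 ≈ -4.5000)
F = 29349/5 (F = (-9/2*(-6522))/5 = (⅕)*29349 = 29349/5 ≈ 5869.8)
F - (p(-25) - z*(-62)) = 29349/5 - (-25 - (-68)*(-62)) = 29349/5 - (-25 - 1*4216) = 29349/5 - (-25 - 4216) = 29349/5 - 1*(-4241) = 29349/5 + 4241 = 50554/5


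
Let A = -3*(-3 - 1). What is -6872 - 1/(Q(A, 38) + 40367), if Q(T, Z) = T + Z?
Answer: -277745625/40417 ≈ -6872.0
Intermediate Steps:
A = 12 (A = -3*(-4) = 12)
-6872 - 1/(Q(A, 38) + 40367) = -6872 - 1/((12 + 38) + 40367) = -6872 - 1/(50 + 40367) = -6872 - 1/40417 = -277745625/40417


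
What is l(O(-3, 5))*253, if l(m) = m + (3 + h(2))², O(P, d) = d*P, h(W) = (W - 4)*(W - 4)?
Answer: 8602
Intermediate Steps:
h(W) = (-4 + W)² (h(W) = (-4 + W)*(-4 + W) = (-4 + W)²)
O(P, d) = P*d
l(m) = 49 + m (l(m) = m + (3 + (-4 + 2)²)² = m + (3 + (-2)²)² = m + (3 + 4)² = m + 7² = m + 49 = 49 + m)
l(O(-3, 5))*253 = (49 - 3*5)*253 = (49 - 15)*253 = 34*253 = 8602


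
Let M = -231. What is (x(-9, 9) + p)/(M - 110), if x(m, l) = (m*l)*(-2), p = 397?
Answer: -559/341 ≈ -1.6393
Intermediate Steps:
x(m, l) = -2*l*m (x(m, l) = (l*m)*(-2) = -2*l*m)
(x(-9, 9) + p)/(M - 110) = (-2*9*(-9) + 397)/(-231 - 110) = (162 + 397)/(-341) = 559*(-1/341) = -559/341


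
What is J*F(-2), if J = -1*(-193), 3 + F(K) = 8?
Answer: 965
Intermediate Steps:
F(K) = 5 (F(K) = -3 + 8 = 5)
J = 193
J*F(-2) = 193*5 = 965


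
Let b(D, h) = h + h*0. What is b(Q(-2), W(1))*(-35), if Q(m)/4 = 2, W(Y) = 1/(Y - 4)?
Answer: 35/3 ≈ 11.667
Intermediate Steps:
W(Y) = 1/(-4 + Y)
Q(m) = 8 (Q(m) = 4*2 = 8)
b(D, h) = h (b(D, h) = h + 0 = h)
b(Q(-2), W(1))*(-35) = -35/(-4 + 1) = -35/(-3) = -⅓*(-35) = 35/3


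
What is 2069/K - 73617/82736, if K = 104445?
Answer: -7517746781/8641361520 ≈ -0.86997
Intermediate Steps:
2069/K - 73617/82736 = 2069/104445 - 73617/82736 = -7517746781/8641361520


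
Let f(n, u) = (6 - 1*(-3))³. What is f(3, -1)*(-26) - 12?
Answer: -18966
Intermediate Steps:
f(n, u) = 729 (f(n, u) = (6 + 3)³ = 9³ = 729)
f(3, -1)*(-26) - 12 = 729*(-26) - 12 = -18954 - 12 = -18966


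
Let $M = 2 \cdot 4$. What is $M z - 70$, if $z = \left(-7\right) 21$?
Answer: $-1246$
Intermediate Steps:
$z = -147$
$M = 8$
$M z - 70 = 8 \left(-147\right) - 70 = -1176 - 70 = -1246$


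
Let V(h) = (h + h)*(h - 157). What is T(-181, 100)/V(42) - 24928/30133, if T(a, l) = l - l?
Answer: -24928/30133 ≈ -0.82727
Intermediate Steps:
T(a, l) = 0
V(h) = 2*h*(-157 + h) (V(h) = (2*h)*(-157 + h) = 2*h*(-157 + h))
T(-181, 100)/V(42) - 24928/30133 = 0/((2*42*(-157 + 42))) - 24928/30133 = 0/((2*42*(-115))) - 24928*1/30133 = 0/(-9660) - 24928/30133 = 0*(-1/9660) - 24928/30133 = 0 - 24928/30133 = -24928/30133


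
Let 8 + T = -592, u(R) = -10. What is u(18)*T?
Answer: 6000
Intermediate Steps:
T = -600 (T = -8 - 592 = -600)
u(18)*T = -10*(-600) = 6000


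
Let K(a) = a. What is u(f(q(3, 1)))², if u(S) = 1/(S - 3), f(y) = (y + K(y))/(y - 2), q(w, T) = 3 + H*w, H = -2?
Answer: 25/81 ≈ 0.30864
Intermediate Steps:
q(w, T) = 3 - 2*w
f(y) = 2*y/(-2 + y) (f(y) = (y + y)/(y - 2) = (2*y)/(-2 + y) = 2*y/(-2 + y))
u(S) = 1/(-3 + S)
u(f(q(3, 1)))² = (1/(-3 + 2*(3 - 2*3)/(-2 + (3 - 2*3))))² = (1/(-3 + 2*(3 - 6)/(-2 + (3 - 6))))² = (1/(-3 + 2*(-3)/(-2 - 3)))² = (1/(-3 + 2*(-3)/(-5)))² = (1/(-3 + 2*(-3)*(-⅕)))² = (1/(-3 + 6/5))² = (1/(-9/5))² = (-5/9)² = 25/81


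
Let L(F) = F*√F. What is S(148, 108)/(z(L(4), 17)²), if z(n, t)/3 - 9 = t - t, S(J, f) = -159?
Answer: -53/243 ≈ -0.21811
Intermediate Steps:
L(F) = F^(3/2)
z(n, t) = 27 (z(n, t) = 27 + 3*(t - t) = 27 + 3*0 = 27 + 0 = 27)
S(148, 108)/(z(L(4), 17)²) = -159/(27²) = -159/729 = -159*1/729 = -53/243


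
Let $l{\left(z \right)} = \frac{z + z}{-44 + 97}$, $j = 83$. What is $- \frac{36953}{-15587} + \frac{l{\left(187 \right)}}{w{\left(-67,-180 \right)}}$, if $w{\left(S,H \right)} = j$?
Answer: $\frac{168385785}{68567213} \approx 2.4558$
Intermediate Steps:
$l{\left(z \right)} = \frac{2 z}{53}$
$w{\left(S,H \right)} = 83$
$- \frac{36953}{-15587} + \frac{l{\left(187 \right)}}{w{\left(-67,-180 \right)}} = - \frac{36953}{-15587} + \frac{\frac{2}{53} \cdot 187}{83} = \left(-36953\right) \left(- \frac{1}{15587}\right) + \frac{374}{53} \cdot \frac{1}{83} = \frac{36953}{15587} + \frac{374}{4399} = \frac{168385785}{68567213}$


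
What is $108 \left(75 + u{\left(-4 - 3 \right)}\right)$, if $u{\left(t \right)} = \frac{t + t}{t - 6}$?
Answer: $\frac{106812}{13} \approx 8216.3$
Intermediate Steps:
$u{\left(t \right)} = \frac{2 t}{-6 + t}$
$108 \left(75 + u{\left(-4 - 3 \right)}\right) = 108 \left(75 + \frac{2 \left(-4 - 3\right)}{-6 - 7}\right) = 108 \left(75 + 2 \left(-7\right) \frac{1}{-6 - 7}\right) = 108 \left(75 + 2 \left(-7\right) \frac{1}{-13}\right) = 108 \left(75 + 2 \left(-7\right) \left(- \frac{1}{13}\right)\right) = 108 \left(75 + \frac{14}{13}\right) = 108 \cdot \frac{989}{13} = \frac{106812}{13}$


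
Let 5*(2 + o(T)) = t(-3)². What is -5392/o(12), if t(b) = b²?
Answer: -26960/71 ≈ -379.72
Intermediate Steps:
o(T) = 71/5 (o(T) = -2 + ((-3)²)²/5 = -2 + (⅕)*9² = -2 + (⅕)*81 = -2 + 81/5 = 71/5)
-5392/o(12) = -5392/71/5 = -5392*5/71 = -26960/71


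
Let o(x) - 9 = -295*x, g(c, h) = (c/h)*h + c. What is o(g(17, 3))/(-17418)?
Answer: 10021/17418 ≈ 0.57532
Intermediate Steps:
g(c, h) = 2*c (g(c, h) = c + c = 2*c)
o(x) = 9 - 295*x
o(g(17, 3))/(-17418) = (9 - 590*17)/(-17418) = (9 - 295*34)*(-1/17418) = (9 - 10030)*(-1/17418) = -10021*(-1/17418) = 10021/17418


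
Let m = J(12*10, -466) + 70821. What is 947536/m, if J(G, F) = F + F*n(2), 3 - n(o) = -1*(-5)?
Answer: 947536/71287 ≈ 13.292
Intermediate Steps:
n(o) = -2 (n(o) = 3 - (-1)*(-5) = 3 - 1*5 = 3 - 5 = -2)
J(G, F) = -F (J(G, F) = F + F*(-2) = F - 2*F = -F)
m = 71287 (m = -1*(-466) + 70821 = 466 + 70821 = 71287)
947536/m = 947536/71287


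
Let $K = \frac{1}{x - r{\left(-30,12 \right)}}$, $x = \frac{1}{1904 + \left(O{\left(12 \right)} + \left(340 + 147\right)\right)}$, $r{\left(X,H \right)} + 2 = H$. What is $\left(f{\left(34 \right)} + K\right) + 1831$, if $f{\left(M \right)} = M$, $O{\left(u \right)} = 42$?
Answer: $\frac{45371152}{24329} \approx 1864.9$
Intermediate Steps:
$r{\left(X,H \right)} = -2 + H$
$x = \frac{1}{2433}$ ($x = \frac{1}{1904 + \left(42 + \left(340 + 147\right)\right)} = \frac{1}{1904 + \left(42 + 487\right)} = \frac{1}{1904 + 529} = \frac{1}{2433} \approx 0.00041102$)
$K = - \frac{2433}{24329}$ ($K = \frac{1}{\frac{1}{2433} - \left(-2 + 12\right)} = \frac{1}{\frac{1}{2433} - 10} = \frac{1}{- \frac{24329}{2433}} = - \frac{2433}{24329} \approx -0.1$)
$\left(f{\left(34 \right)} + K\right) + 1831 = \left(34 - \frac{2433}{24329}\right) + 1831 = \frac{824753}{24329} + 1831 = \frac{45371152}{24329}$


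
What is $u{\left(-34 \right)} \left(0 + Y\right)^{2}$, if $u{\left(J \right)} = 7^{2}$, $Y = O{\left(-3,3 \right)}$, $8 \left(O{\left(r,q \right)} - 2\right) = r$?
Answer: $\frac{8281}{64} \approx 129.39$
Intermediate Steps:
$O{\left(r,q \right)} = 2 + \frac{r}{8}$
$Y = \frac{13}{8}$ ($Y = 2 + \frac{1}{8} \left(-3\right) = 2 - \frac{3}{8} = \frac{13}{8} \approx 1.625$)
$u{\left(J \right)} = 49$
$u{\left(-34 \right)} \left(0 + Y\right)^{2} = 49 \left(0 + \frac{13}{8}\right)^{2} = 49 \left(\frac{13}{8}\right)^{2} = 49 \cdot \frac{169}{64} = \frac{8281}{64}$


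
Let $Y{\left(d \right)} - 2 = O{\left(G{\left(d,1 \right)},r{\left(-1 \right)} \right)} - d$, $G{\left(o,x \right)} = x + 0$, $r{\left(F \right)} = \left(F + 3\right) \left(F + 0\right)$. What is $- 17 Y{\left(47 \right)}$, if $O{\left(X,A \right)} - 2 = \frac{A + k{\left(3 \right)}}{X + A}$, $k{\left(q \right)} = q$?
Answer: $748$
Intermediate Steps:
$r{\left(F \right)} = F \left(3 + F\right)$ ($r{\left(F \right)} = \left(3 + F\right) F = F \left(3 + F\right)$)
$G{\left(o,x \right)} = x$
$O{\left(X,A \right)} = 2 + \frac{3 + A}{A + X}$ ($O{\left(X,A \right)} = 2 + \frac{A + 3}{X + A} = 2 + \frac{3 + A}{A + X}$)
$Y{\left(d \right)} = 3 - d$ ($Y{\left(d \right)} = 2 - \left(d - \frac{3 + 2 \cdot 1 + 3 \left(- (3 - 1)\right)}{- (3 - 1) + 1}\right) = 2 - \left(d - \frac{3 + 2 + 3 \left(\left(-1\right) 2\right)}{\left(-1\right) 2 + 1}\right) = 2 - \left(d - \frac{3 + 2 + 3 \left(-2\right)}{-2 + 1}\right) = 2 - \left(d - \frac{3 + 2 - 6}{-1}\right) = 2 - \left(-1 + d\right) = 3 - d$)
$- 17 Y{\left(47 \right)} = - 17 \left(3 - 47\right) = \left(-17\right) \left(-44\right) = 748$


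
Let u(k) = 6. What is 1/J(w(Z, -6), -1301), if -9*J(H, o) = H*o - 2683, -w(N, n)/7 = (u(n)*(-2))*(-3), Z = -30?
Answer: -9/325169 ≈ -2.7678e-5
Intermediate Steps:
w(N, n) = -252 (w(N, n) = -7*6*(-2)*(-3) = -(-84)*(-3) = -7*36 = -252)
J(H, o) = 2683/9 - H*o/9 (J(H, o) = -(H*o - 2683)/9 = -(-2683 + H*o)/9 = 2683/9 - H*o/9)
1/J(w(Z, -6), -1301) = 1/(2683/9 - 1/9*(-252)*(-1301)) = 1/(2683/9 - 36428) = 1/(-325169/9) = -9/325169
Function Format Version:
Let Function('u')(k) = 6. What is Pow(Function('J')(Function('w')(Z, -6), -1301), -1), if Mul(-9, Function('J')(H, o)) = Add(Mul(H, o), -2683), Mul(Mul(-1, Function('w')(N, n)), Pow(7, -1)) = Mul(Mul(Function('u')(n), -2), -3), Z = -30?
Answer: Rational(-9, 325169) ≈ -2.7678e-5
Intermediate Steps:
Function('w')(N, n) = -252 (Function('w')(N, n) = Mul(-7, Mul(Mul(6, -2), -3)) = Mul(-7, Mul(-12, -3)) = Mul(-7, 36) = -252)
Function('J')(H, o) = Add(Rational(2683, 9), Mul(Rational(-1, 9), H, o)) (Function('J')(H, o) = Mul(Rational(-1, 9), Add(Mul(H, o), -2683)) = Mul(Rational(-1, 9), Add(-2683, Mul(H, o))) = Add(Rational(2683, 9), Mul(Rational(-1, 9), H, o)))
Pow(Function('J')(Function('w')(Z, -6), -1301), -1) = Pow(Add(Rational(2683, 9), Mul(Rational(-1, 9), -252, -1301)), -1) = Pow(Add(Rational(2683, 9), -36428), -1) = Pow(Rational(-325169, 9), -1) = Rational(-9, 325169)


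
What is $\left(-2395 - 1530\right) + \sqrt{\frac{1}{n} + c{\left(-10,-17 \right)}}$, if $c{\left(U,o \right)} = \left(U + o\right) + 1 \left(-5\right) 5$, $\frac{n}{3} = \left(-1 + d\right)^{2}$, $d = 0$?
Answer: $-3925 + \frac{i \sqrt{465}}{3} \approx -3925.0 + 7.188 i$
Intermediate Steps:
$n = 3$ ($n = 3 \left(-1 + 0\right)^{2} = 3 \left(-1\right)^{2} = 3 \cdot 1 = 3$)
$c{\left(U,o \right)} = -25 + U + o$ ($c{\left(U,o \right)} = \left(U + o\right) - 25 = -25 + U + o$)
$\left(-2395 - 1530\right) + \sqrt{\frac{1}{n} + c{\left(-10,-17 \right)}} = \left(-2395 - 1530\right) + \sqrt{\frac{1}{3} - 52} = -3925 + \sqrt{- \frac{155}{3}} = -3925 + \frac{i \sqrt{465}}{3}$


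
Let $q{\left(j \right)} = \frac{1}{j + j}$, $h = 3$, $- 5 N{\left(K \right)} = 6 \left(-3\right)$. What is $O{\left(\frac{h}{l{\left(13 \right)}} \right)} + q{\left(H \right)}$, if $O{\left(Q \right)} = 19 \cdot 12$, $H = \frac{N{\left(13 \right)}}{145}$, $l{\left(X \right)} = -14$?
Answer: $\frac{8933}{36} \approx 248.14$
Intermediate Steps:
$N{\left(K \right)} = \frac{18}{5}$ ($N{\left(K \right)} = - \frac{6 \left(-3\right)}{5} = \left(- \frac{1}{5}\right) \left(-18\right) = \frac{18}{5}$)
$H = \frac{18}{725}$ ($H = \frac{18}{5 \cdot 145} = \frac{18}{5} \cdot \frac{1}{145} = \frac{18}{725} \approx 0.024828$)
$q{\left(j \right)} = \frac{1}{2 j}$
$O{\left(Q \right)} = 228$
$O{\left(\frac{h}{l{\left(13 \right)}} \right)} + q{\left(H \right)} = 228 + \frac{1}{2 \cdot \frac{18}{725}} = 228 + \frac{1}{2} \cdot \frac{725}{18} = 228 + \frac{725}{36} = \frac{8933}{36}$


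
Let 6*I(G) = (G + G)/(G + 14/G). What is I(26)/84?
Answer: 169/43470 ≈ 0.0038877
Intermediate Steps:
I(G) = G/(3*(G + 14/G)) (I(G) = ((G + G)/(G + 14/G))/6 = ((2*G)/(G + 14/G))/6 = (2*G/(G + 14/G))/6 = G/(3*(G + 14/G)))
I(26)/84 = ((1/3)*26**2/(14 + 26**2))/84 = ((1/3)*676/(14 + 676))*(1/84) = ((1/3)*676/690)*(1/84) = ((1/3)*676*(1/690))*(1/84) = (338/1035)*(1/84) = 169/43470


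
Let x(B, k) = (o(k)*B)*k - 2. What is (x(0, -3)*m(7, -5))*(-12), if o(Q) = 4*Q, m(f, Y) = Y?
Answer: -120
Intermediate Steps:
x(B, k) = -2 + 4*B*k² (x(B, k) = ((4*k)*B)*k - 2 = (4*B*k)*k - 2 = 4*B*k² - 2 = -2 + 4*B*k²)
(x(0, -3)*m(7, -5))*(-12) = ((-2 + 4*0*(-3)²)*(-5))*(-12) = ((-2 + 4*0*9)*(-5))*(-12) = ((-2 + 0)*(-5))*(-12) = -2*(-5)*(-12) = 10*(-12) = -120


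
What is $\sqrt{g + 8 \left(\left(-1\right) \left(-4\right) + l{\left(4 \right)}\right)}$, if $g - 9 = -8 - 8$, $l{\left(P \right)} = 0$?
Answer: $5$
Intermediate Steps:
$g = -7$ ($g = 9 - 16 = -7$)
$\sqrt{g + 8 \left(\left(-1\right) \left(-4\right) + l{\left(4 \right)}\right)} = \sqrt{-7 + 8 \left(\left(-1\right) \left(-4\right) + 0\right)} = \sqrt{-7 + 8 \left(4 + 0\right)} = \sqrt{-7 + 8 \cdot 4} = \sqrt{-7 + 32} = \sqrt{25} = 5$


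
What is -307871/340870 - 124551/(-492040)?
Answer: -10902914747/16772167480 ≈ -0.65006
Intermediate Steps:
-307871/340870 - 124551/(-492040) = -307871*1/340870 - 124551*(-1/492040) = -307871/340870 + 124551/492040 = -10902914747/16772167480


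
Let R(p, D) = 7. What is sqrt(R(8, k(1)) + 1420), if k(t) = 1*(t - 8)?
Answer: sqrt(1427) ≈ 37.776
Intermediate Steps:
k(t) = -8 + t (k(t) = 1*(-8 + t) = -8 + t)
sqrt(R(8, k(1)) + 1420) = sqrt(7 + 1420) = sqrt(1427)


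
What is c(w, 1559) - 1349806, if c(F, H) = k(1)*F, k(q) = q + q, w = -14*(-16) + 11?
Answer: -1349336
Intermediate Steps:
w = 235 (w = 224 + 11 = 235)
k(q) = 2*q
c(F, H) = 2*F (c(F, H) = (2*1)*F = 2*F)
c(w, 1559) - 1349806 = 2*235 - 1349806 = 470 - 1349806 = -1349336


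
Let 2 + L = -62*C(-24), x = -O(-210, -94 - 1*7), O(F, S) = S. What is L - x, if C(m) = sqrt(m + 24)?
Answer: -103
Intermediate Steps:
x = 101 (x = -(-94 - 1*7) = -(-94 - 7) = -1*(-101) = 101)
C(m) = sqrt(24 + m)
L = -2 (L = -2 - 62*sqrt(24 - 24) = -2 - 62*sqrt(0) = -2 - 62*0 = -2 + 0 = -2)
L - x = -2 - 1*101 = -2 - 101 = -103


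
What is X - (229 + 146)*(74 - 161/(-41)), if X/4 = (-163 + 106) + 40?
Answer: -1200913/41 ≈ -29291.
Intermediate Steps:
X = -68 (X = 4*((-163 + 106) + 40) = 4*(-57 + 40) = 4*(-17) = -68)
X - (229 + 146)*(74 - 161/(-41)) = -68 - (229 + 146)*(74 - 161/(-41)) = -68 - 375*(74 - 161*(-1/41)) = -68 - 375*(74 + 161/41) = -68 - 375*3195/41 = -68 - 1*1198125/41 = -68 - 1198125/41 = -1200913/41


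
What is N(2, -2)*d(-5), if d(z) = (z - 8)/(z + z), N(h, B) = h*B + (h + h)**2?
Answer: 78/5 ≈ 15.600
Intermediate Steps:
N(h, B) = 4*h**2 + B*h (N(h, B) = B*h + (2*h)**2 = B*h + 4*h**2 = 4*h**2 + B*h)
d(z) = (-8 + z)/(2*z) (d(z) = (-8 + z)/((2*z)) = (-8 + z)*(1/(2*z)) = (-8 + z)/(2*z))
N(2, -2)*d(-5) = (2*(-2 + 4*2))*((1/2)*(-8 - 5)/(-5)) = (2*(-2 + 8))*((1/2)*(-1/5)*(-13)) = (2*6)*(13/10) = 12*(13/10) = 78/5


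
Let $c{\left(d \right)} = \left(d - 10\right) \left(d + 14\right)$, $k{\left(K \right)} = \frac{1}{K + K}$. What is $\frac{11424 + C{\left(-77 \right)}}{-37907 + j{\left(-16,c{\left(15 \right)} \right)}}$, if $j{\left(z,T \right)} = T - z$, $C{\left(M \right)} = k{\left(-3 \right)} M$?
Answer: $- \frac{68621}{226476} \approx -0.30299$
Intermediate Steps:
$k{\left(K \right)} = \frac{1}{2 K}$
$c{\left(d \right)} = \left(-10 + d\right) \left(14 + d\right)$
$C{\left(M \right)} = - \frac{M}{6}$ ($C{\left(M \right)} = \frac{1}{2 \left(-3\right)} M = \frac{1}{2} \left(- \frac{1}{3}\right) M = - \frac{M}{6}$)
$\frac{11424 + C{\left(-77 \right)}}{-37907 + j{\left(-16,c{\left(15 \right)} \right)}} = \frac{11424 - - \frac{77}{6}}{-37907 + \left(\left(-140 + 15^{2} + 4 \cdot 15\right) - -16\right)} = \frac{11424 + \frac{77}{6}}{-37907 + \left(\left(-140 + 225 + 60\right) + 16\right)} = \frac{68621}{6 \left(-37907 + \left(145 + 16\right)\right)} = \frac{68621}{6 \left(-37907 + 161\right)} = \frac{68621}{6 \left(-37746\right)} = \frac{68621}{6} \left(- \frac{1}{37746}\right) = - \frac{68621}{226476}$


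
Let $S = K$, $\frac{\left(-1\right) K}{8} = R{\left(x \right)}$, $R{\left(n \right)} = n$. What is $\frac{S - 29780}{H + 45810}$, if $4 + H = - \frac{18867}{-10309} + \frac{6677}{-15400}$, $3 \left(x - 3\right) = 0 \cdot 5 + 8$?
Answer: $- \frac{1291371317600}{1983359495511} \approx -0.6511$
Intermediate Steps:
$x = \frac{17}{3}$ ($x = 3 + \frac{0 \cdot 5 + 8}{3} = 3 + \frac{0 + 8}{3} = 3 + \frac{1}{3} \cdot 8 = 3 + \frac{8}{3} = \frac{17}{3} \approx 5.6667$)
$K = - \frac{136}{3}$ ($K = \left(-8\right) \frac{17}{3} = - \frac{136}{3} \approx -45.333$)
$H = - \frac{37574163}{14432600}$ ($H = -4 + \left(- \frac{18867}{-10309} + \frac{6677}{-15400}\right) = -4 + \left(\left(-18867\right) \left(- \frac{1}{10309}\right) + 6677 \left(- \frac{1}{15400}\right)\right) = -4 + \left(\frac{18867}{10309} - \frac{607}{1400}\right) = -4 + \frac{20156237}{14432600} = - \frac{37574163}{14432600} \approx -2.6034$)
$S = - \frac{136}{3} \approx -45.333$
$\frac{S - 29780}{H + 45810} = \frac{- \frac{136}{3} - 29780}{- \frac{37574163}{14432600} + 45810} = - \frac{89476}{3 \cdot \frac{661119831837}{14432600}} = \left(- \frac{89476}{3}\right) \frac{14432600}{661119831837} = - \frac{1291371317600}{1983359495511}$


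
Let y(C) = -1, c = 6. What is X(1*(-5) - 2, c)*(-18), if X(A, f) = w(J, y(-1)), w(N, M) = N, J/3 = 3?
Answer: -162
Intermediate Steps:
J = 9 (J = 3*3 = 9)
X(A, f) = 9
X(1*(-5) - 2, c)*(-18) = 9*(-18) = -162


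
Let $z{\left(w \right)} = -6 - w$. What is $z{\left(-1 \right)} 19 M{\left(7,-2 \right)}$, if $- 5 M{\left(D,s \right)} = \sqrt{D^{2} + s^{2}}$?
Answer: $19 \sqrt{53} \approx 138.32$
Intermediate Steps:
$M{\left(D,s \right)} = - \frac{\sqrt{D^{2} + s^{2}}}{5}$
$z{\left(-1 \right)} 19 M{\left(7,-2 \right)} = \left(-6 - -1\right) 19 \left(- \frac{\sqrt{7^{2} + \left(-2\right)^{2}}}{5}\right) = \left(-6 + 1\right) 19 \left(- \frac{\sqrt{49 + 4}}{5}\right) = \left(-5\right) 19 \left(- \frac{\sqrt{53}}{5}\right) = - 95 \left(- \frac{\sqrt{53}}{5}\right) = 19 \sqrt{53}$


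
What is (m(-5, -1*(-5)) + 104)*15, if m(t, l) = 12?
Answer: 1740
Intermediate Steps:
(m(-5, -1*(-5)) + 104)*15 = (12 + 104)*15 = 116*15 = 1740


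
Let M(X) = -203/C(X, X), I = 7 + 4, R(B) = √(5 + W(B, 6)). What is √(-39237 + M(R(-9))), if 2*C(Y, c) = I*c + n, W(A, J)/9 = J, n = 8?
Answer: √(-314302 - 431607*√59)/√(8 + 11*√59) ≈ 198.09*I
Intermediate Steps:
W(A, J) = 9*J
R(B) = √59 (R(B) = √(5 + 9*6) = √(5 + 54) = √59)
I = 11
C(Y, c) = 4 + 11*c/2 (C(Y, c) = (11*c + 8)/2 = (8 + 11*c)/2 = 4 + 11*c/2)
M(X) = -203/(4 + 11*X/2)
√(-39237 + M(R(-9))) = √(-39237 - 406/(8 + 11*√59))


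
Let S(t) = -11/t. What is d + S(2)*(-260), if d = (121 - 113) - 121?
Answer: 1317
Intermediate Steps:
d = -113 (d = 8 - 121 = -113)
d + S(2)*(-260) = -113 - 11/2*(-260) = -113 + 1430 = 1317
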